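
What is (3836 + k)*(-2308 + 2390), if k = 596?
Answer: 363424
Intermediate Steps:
(3836 + k)*(-2308 + 2390) = (3836 + 596)*(-2308 + 2390) = 4432*82 = 363424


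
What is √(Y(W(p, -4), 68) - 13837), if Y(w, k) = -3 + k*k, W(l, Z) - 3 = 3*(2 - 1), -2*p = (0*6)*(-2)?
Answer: 96*I ≈ 96.0*I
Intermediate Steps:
p = 0 (p = -0*6*(-2)/2 = -0*(-2) = -½*0 = 0)
W(l, Z) = 6 (W(l, Z) = 3 + 3*(2 - 1) = 3 + 3*1 = 3 + 3 = 6)
Y(w, k) = -3 + k²
√(Y(W(p, -4), 68) - 13837) = √((-3 + 68²) - 13837) = √((-3 + 4624) - 13837) = √(4621 - 13837) = √(-9216) = 96*I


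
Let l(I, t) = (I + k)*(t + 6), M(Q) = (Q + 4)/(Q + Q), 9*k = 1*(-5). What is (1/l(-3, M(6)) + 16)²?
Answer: 109599961/430336 ≈ 254.68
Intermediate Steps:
k = -5/9 (k = (1*(-5))/9 = (⅑)*(-5) = -5/9 ≈ -0.55556)
M(Q) = (4 + Q)/(2*Q) (M(Q) = (4 + Q)/((2*Q)) = (4 + Q)*(1/(2*Q)) = (4 + Q)/(2*Q))
l(I, t) = (6 + t)*(-5/9 + I) (l(I, t) = (I - 5/9)*(t + 6) = (-5/9 + I)*(6 + t) = (6 + t)*(-5/9 + I))
(1/l(-3, M(6)) + 16)² = (1/(-10/3 + 6*(-3) - 5*(4 + 6)/(18*6) - 3*(4 + 6)/(2*6)) + 16)² = (1/(-10/3 - 18 - 5*10/(18*6) - 3*10/(2*6)) + 16)² = (1/(-10/3 - 18 - 5/9*⅚ - 3*⅚) + 16)² = (1/(-10/3 - 18 - 25/54 - 5/2) + 16)² = (1/(-656/27) + 16)² = (-27/656 + 16)² = (10469/656)² = 109599961/430336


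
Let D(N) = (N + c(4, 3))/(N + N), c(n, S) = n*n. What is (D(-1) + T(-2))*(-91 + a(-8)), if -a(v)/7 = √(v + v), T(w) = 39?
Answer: -5733/2 - 882*I ≈ -2866.5 - 882.0*I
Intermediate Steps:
a(v) = -7*√2*√v (a(v) = -7*√(v + v) = -7*√2*√v)
c(n, S) = n²
D(N) = (16 + N)/(2*N) (D(N) = (N + 4²)/(N + N) = (N + 16)/((2*N)) = (16 + N)*(1/(2*N)) = (16 + N)/(2*N))
(D(-1) + T(-2))*(-91 + a(-8)) = ((½)*(16 - 1)/(-1) + 39)*(-91 - 7*√2*√(-8)) = ((½)*(-1)*15 + 39)*(-91 - 7*√2*2*I*√2) = (-15/2 + 39)*(-91 - 28*I) = 63*(-91 - 28*I)/2 = -5733/2 - 882*I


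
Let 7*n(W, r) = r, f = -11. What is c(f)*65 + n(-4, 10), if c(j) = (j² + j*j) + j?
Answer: 105115/7 ≈ 15016.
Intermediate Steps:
c(j) = j + 2*j² (c(j) = (j² + j²) + j = 2*j² + j = j + 2*j²)
n(W, r) = r/7
c(f)*65 + n(-4, 10) = -11*(1 + 2*(-11))*65 + (⅐)*10 = -11*(1 - 22)*65 + 10/7 = -11*(-21)*65 + 10/7 = 231*65 + 10/7 = 15015 + 10/7 = 105115/7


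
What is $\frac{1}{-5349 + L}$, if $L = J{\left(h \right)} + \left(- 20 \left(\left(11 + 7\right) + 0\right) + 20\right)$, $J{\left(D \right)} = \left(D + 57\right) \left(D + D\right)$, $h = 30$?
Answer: $- \frac{1}{469} \approx -0.0021322$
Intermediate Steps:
$J{\left(D \right)} = 2 D \left(57 + D\right)$ ($J{\left(D \right)} = \left(57 + D\right) 2 D = 2 D \left(57 + D\right)$)
$L = 4880$ ($L = 2 \cdot 30 \left(57 + 30\right) + \left(- 20 \left(\left(11 + 7\right) + 0\right) + 20\right) = 2 \cdot 30 \cdot 87 + \left(- 20 \left(18 + 0\right) + 20\right) = 5220 + \left(\left(-20\right) 18 + 20\right) = 5220 + \left(-360 + 20\right) = 5220 - 340 = 4880$)
$\frac{1}{-5349 + L} = \frac{1}{-5349 + 4880} = \frac{1}{-469} = - \frac{1}{469}$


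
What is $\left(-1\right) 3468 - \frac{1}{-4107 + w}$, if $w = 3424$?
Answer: $- \frac{2368643}{683} \approx -3468.0$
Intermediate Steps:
$\left(-1\right) 3468 - \frac{1}{-4107 + w} = \left(-1\right) 3468 - \frac{1}{-4107 + 3424} = -3468 - \frac{1}{-683} = -3468 - - \frac{1}{683} = -3468 + \frac{1}{683} = - \frac{2368643}{683}$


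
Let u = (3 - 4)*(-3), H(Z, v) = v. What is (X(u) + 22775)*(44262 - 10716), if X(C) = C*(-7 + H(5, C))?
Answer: 763607598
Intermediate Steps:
u = 3 (u = -1*(-3) = 3)
X(C) = C*(-7 + C)
(X(u) + 22775)*(44262 - 10716) = (3*(-7 + 3) + 22775)*(44262 - 10716) = (3*(-4) + 22775)*33546 = (-12 + 22775)*33546 = 22763*33546 = 763607598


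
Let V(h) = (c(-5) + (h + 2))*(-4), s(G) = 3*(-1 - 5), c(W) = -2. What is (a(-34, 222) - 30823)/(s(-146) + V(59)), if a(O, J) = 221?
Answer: 15301/127 ≈ 120.48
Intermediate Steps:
s(G) = -18 (s(G) = 3*(-6) = -18)
V(h) = -4*h (V(h) = (-2 + (h + 2))*(-4) = (-2 + (2 + h))*(-4) = h*(-4) = -4*h)
(a(-34, 222) - 30823)/(s(-146) + V(59)) = (221 - 30823)/(-18 - 4*59) = -30602/(-18 - 236) = -30602/(-254) = -30602*(-1/254) = 15301/127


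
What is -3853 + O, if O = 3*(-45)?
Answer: -3988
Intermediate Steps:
O = -135
-3853 + O = -3853 - 135 = -3988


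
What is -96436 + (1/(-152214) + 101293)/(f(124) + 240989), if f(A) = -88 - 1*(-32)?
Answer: -3536618237127931/36673375662 ≈ -96436.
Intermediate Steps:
f(A) = -56 (f(A) = -88 + 32 = -56)
-96436 + (1/(-152214) + 101293)/(f(124) + 240989) = -96436 + (1/(-152214) + 101293)/(-56 + 240989) = -96436 + (-1/152214 + 101293)/240933 = -96436 + (15418212701/152214)*(1/240933) = -96436 + 15418212701/36673375662 = -3536618237127931/36673375662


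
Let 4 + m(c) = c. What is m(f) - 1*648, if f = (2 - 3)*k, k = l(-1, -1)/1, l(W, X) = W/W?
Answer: -653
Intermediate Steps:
l(W, X) = 1
k = 1 (k = 1/1 = 1*1 = 1)
f = -1 (f = (2 - 3)*1 = -1*1 = -1)
m(c) = -4 + c
m(f) - 1*648 = (-4 - 1) - 1*648 = -5 - 648 = -653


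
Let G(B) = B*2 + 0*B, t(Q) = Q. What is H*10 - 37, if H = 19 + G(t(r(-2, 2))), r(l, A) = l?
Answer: 113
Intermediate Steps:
G(B) = 2*B (G(B) = 2*B + 0 = 2*B)
H = 15 (H = 19 + 2*(-2) = 19 - 4 = 15)
H*10 - 37 = 15*10 - 37 = 150 - 37 = 113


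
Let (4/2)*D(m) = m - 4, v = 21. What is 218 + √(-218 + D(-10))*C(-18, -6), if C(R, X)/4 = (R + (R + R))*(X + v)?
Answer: 218 - 48600*I ≈ 218.0 - 48600.0*I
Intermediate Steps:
D(m) = -2 + m/2 (D(m) = (m - 4)/2 = (-4 + m)/2 = -2 + m/2)
C(R, X) = 12*R*(21 + X) (C(R, X) = 4*((R + (R + R))*(X + 21)) = 4*((R + 2*R)*(21 + X)) = 4*((3*R)*(21 + X)) = 4*(3*R*(21 + X)) = 12*R*(21 + X))
218 + √(-218 + D(-10))*C(-18, -6) = 218 + √(-218 + (-2 + (½)*(-10)))*(12*(-18)*(21 - 6)) = 218 + √(-218 + (-2 - 5))*(12*(-18)*15) = 218 + √(-218 - 7)*(-3240) = 218 + √(-225)*(-3240) = 218 + (15*I)*(-3240) = 218 - 48600*I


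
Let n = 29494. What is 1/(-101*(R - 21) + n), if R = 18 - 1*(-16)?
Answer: 1/28181 ≈ 3.5485e-5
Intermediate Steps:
R = 34 (R = 18 + 16 = 34)
1/(-101*(R - 21) + n) = 1/(-101*(34 - 21) + 29494) = 1/(-101*13 + 29494) = 1/(-1313 + 29494) = 1/28181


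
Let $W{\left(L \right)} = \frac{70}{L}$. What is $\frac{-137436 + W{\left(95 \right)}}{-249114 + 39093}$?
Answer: $\frac{2611270}{3990399} \approx 0.65439$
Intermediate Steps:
$\frac{-137436 + W{\left(95 \right)}}{-249114 + 39093} = \frac{-137436 + \frac{70}{95}}{-249114 + 39093} = \frac{-137436 + 70 \cdot \frac{1}{95}}{-210021} = \left(-137436 + \frac{14}{19}\right) \left(- \frac{1}{210021}\right) = \left(- \frac{2611270}{19}\right) \left(- \frac{1}{210021}\right) = \frac{2611270}{3990399}$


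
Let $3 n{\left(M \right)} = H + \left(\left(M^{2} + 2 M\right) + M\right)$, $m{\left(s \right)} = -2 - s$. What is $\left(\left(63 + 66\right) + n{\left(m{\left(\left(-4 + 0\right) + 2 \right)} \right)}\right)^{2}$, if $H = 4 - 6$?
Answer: $\frac{148225}{9} \approx 16469.0$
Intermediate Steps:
$H = -2$ ($H = 4 - 6 = -2$)
$n{\left(M \right)} = - \frac{2}{3} + M + \frac{M^{2}}{3}$ ($n{\left(M \right)} = \frac{-2 + \left(\left(M^{2} + 2 M\right) + M\right)}{3} = \frac{-2 + \left(M^{2} + 3 M\right)}{3} = \frac{-2 + M^{2} + 3 M}{3} = - \frac{2}{3} + M + \frac{M^{2}}{3}$)
$\left(\left(63 + 66\right) + n{\left(m{\left(\left(-4 + 0\right) + 2 \right)} \right)}\right)^{2} = \left(\left(63 + 66\right) - \left(\frac{2}{3} - \frac{\left(-2 - \left(\left(-4 + 0\right) + 2\right)\right)^{2}}{3}\right)\right)^{2} = \left(129 - \left(\frac{2}{3} - \frac{\left(-2 - \left(-4 + 2\right)\right)^{2}}{3}\right)\right)^{2} = \left(129 - \left(\frac{2}{3} - \frac{\left(-2 - -2\right)^{2}}{3}\right)\right)^{2} = \left(129 + \left(- \frac{2}{3} + \left(-2 + 2\right) + \frac{\left(-2 + 2\right)^{2}}{3}\right)\right)^{2} = \left(129 + \left(- \frac{2}{3} + 0 + \frac{0^{2}}{3}\right)\right)^{2} = \left(129 + \left(- \frac{2}{3} + 0 + \frac{1}{3} \cdot 0\right)\right)^{2} = \left(129 + \left(- \frac{2}{3} + 0 + 0\right)\right)^{2} = \left(129 - \frac{2}{3}\right)^{2} = \left(\frac{385}{3}\right)^{2} = \frac{148225}{9}$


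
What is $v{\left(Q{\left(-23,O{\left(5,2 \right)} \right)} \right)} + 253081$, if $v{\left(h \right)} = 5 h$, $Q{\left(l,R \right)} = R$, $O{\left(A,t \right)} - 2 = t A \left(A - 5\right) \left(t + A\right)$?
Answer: $253091$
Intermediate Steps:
$O{\left(A,t \right)} = 2 + A t \left(-5 + A\right) \left(A + t\right)$ ($O{\left(A,t \right)} = 2 + t A \left(A - 5\right) \left(t + A\right) = 2 + A t \left(-5 + A\right) \left(A + t\right)$)
$v{\left(Q{\left(-23,O{\left(5,2 \right)} \right)} \right)} + 253081 = 5 \left(2 + 2 \cdot 5^{3} + 5^{2} \cdot 2^{2} - 25 \cdot 2^{2} - 10 \cdot 5^{2}\right) + 253081 = 5 \left(2 + 2 \cdot 125 + 25 \cdot 4 - 25 \cdot 4 - 10 \cdot 25\right) + 253081 = 5 \left(2 + 250 + 100 - 100 - 250\right) + 253081 = 5 \cdot 2 + 253081 = 10 + 253081 = 253091$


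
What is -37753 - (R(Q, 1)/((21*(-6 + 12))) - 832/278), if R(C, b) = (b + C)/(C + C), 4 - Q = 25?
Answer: -6942113768/183897 ≈ -37750.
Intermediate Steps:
Q = -21 (Q = 4 - 1*25 = 4 - 25 = -21)
R(C, b) = (C + b)/(2*C) (R(C, b) = (C + b)/((2*C)) = (C + b)*(1/(2*C)) = (C + b)/(2*C))
-37753 - (R(Q, 1)/((21*(-6 + 12))) - 832/278) = -37753 - (((½)*(-21 + 1)/(-21))/((21*(-6 + 12))) - 832/278) = -37753 - (((½)*(-1/21)*(-20))/((21*6)) - 832*1/278) = -37753 - ((10/21)/126 - 416/139) = -37753 - ((10/21)*(1/126) - 416/139) = -37753 - (5/1323 - 416/139) = -37753 - 1*(-549673/183897) = -37753 + 549673/183897 = -6942113768/183897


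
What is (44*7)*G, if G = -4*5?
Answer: -6160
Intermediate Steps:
G = -20
(44*7)*G = (44*7)*(-20) = 308*(-20) = -6160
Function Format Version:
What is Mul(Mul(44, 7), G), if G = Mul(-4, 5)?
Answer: -6160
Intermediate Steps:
G = -20
Mul(Mul(44, 7), G) = Mul(Mul(44, 7), -20) = Mul(308, -20) = -6160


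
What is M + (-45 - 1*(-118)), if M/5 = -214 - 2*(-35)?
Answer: -647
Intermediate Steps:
M = -720 (M = 5*(-214 - 2*(-35)) = 5*(-214 + 70) = 5*(-144) = -720)
M + (-45 - 1*(-118)) = -720 + (-45 - 1*(-118)) = -720 + (-45 + 118) = -720 + 73 = -647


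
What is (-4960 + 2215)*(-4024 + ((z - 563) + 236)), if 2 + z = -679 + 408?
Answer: 12692880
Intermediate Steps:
z = -273 (z = -2 + (-679 + 408) = -2 - 271 = -273)
(-4960 + 2215)*(-4024 + ((z - 563) + 236)) = (-4960 + 2215)*(-4024 + ((-273 - 563) + 236)) = -2745*(-4024 + (-836 + 236)) = -2745*(-4024 - 600) = -2745*(-4624) = 12692880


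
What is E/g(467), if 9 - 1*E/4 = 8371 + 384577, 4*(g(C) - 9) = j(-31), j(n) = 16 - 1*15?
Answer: -6287024/37 ≈ -1.6992e+5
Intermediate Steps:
j(n) = 1 (j(n) = 16 - 15 = 1)
g(C) = 37/4 (g(C) = 9 + (¼)*1 = 9 + ¼ = 37/4)
E = -1571756 (E = 36 - 4*(8371 + 384577) = 36 - 4*392948 = 36 - 1571792 = -1571756)
E/g(467) = -1571756/37/4 = -1571756*4/37 = -6287024/37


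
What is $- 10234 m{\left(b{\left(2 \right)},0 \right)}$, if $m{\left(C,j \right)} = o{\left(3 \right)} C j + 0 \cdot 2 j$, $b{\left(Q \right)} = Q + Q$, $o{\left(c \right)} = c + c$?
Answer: $0$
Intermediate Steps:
$o{\left(c \right)} = 2 c$
$b{\left(Q \right)} = 2 Q$
$m{\left(C,j \right)} = 6 C j$ ($m{\left(C,j \right)} = 2 \cdot 3 C j + 0 \cdot 2 j = 6 C j + 0 j = 6 C j + 0 = 6 C j$)
$- 10234 m{\left(b{\left(2 \right)},0 \right)} = - 10234 \cdot 6 \cdot 2 \cdot 2 \cdot 0 = - 10234 \cdot 6 \cdot 4 \cdot 0 = \left(-10234\right) 0 = 0$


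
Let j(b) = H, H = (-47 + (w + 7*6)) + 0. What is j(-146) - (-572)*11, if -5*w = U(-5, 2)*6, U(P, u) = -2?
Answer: 31447/5 ≈ 6289.4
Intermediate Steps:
w = 12/5 (w = -(-2)*6/5 = -⅕*(-12) = 12/5 ≈ 2.4000)
H = -13/5 (H = (-47 + (12/5 + 7*6)) + 0 = (-47 + (12/5 + 42)) + 0 = (-47 + 222/5) + 0 = -13/5 + 0 = -13/5 ≈ -2.6000)
j(b) = -13/5
j(-146) - (-572)*11 = -13/5 - (-572)*11 = -13/5 - 1*(-6292) = -13/5 + 6292 = 31447/5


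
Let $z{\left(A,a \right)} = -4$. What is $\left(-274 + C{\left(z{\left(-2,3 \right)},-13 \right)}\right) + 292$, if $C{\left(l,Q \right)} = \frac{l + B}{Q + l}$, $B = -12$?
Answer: $\frac{322}{17} \approx 18.941$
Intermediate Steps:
$C{\left(l,Q \right)} = \frac{-12 + l}{Q + l}$ ($C{\left(l,Q \right)} = \frac{l - 12}{Q + l} = \frac{-12 + l}{Q + l}$)
$\left(-274 + C{\left(z{\left(-2,3 \right)},-13 \right)}\right) + 292 = \left(-274 + \frac{-12 - 4}{-13 - 4}\right) + 292 = \left(-274 + \frac{1}{-17} \left(-16\right)\right) + 292 = \left(-274 - - \frac{16}{17}\right) + 292 = \left(-274 + \frac{16}{17}\right) + 292 = - \frac{4642}{17} + 292 = \frac{322}{17}$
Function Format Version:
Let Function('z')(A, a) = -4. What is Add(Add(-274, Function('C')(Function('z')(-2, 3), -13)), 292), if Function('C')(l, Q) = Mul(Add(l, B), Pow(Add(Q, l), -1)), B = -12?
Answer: Rational(322, 17) ≈ 18.941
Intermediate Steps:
Function('C')(l, Q) = Mul(Pow(Add(Q, l), -1), Add(-12, l)) (Function('C')(l, Q) = Mul(Add(l, -12), Pow(Add(Q, l), -1)) = Mul(Add(-12, l), Pow(Add(Q, l), -1)) = Mul(Pow(Add(Q, l), -1), Add(-12, l)))
Add(Add(-274, Function('C')(Function('z')(-2, 3), -13)), 292) = Add(Add(-274, Mul(Pow(Add(-13, -4), -1), Add(-12, -4))), 292) = Add(Add(-274, Mul(Pow(-17, -1), -16)), 292) = Add(Add(-274, Mul(Rational(-1, 17), -16)), 292) = Add(Add(-274, Rational(16, 17)), 292) = Add(Rational(-4642, 17), 292) = Rational(322, 17)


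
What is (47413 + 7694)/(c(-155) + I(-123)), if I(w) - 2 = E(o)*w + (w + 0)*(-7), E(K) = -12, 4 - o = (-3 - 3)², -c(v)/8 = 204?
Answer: 55107/707 ≈ 77.945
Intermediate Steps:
c(v) = -1632 (c(v) = -8*204 = -1632)
o = -32 (o = 4 - (-3 - 3)² = 4 - 1*(-6)² = 4 - 1*36 = 4 - 36 = -32)
I(w) = 2 - 19*w (I(w) = 2 + (-12*w + (w + 0)*(-7)) = 2 + (-12*w + w*(-7)) = 2 + (-12*w - 7*w) = 2 - 19*w)
(47413 + 7694)/(c(-155) + I(-123)) = (47413 + 7694)/(-1632 + (2 - 19*(-123))) = 55107/(-1632 + (2 + 2337)) = 55107/(-1632 + 2339) = 55107/707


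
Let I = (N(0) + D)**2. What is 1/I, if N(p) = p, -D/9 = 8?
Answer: 1/5184 ≈ 0.00019290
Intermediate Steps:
D = -72 (D = -9*8 = -72)
I = 5184 (I = (0 - 72)**2 = (-72)**2 = 5184)
1/I = 1/5184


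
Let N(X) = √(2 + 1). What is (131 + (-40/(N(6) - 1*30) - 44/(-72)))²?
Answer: 511984784761/28965924 + 28621240*√3/2413827 ≈ 17696.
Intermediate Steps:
N(X) = √3
(131 + (-40/(N(6) - 1*30) - 44/(-72)))² = (131 + (-40/(√3 - 1*30) - 44/(-72)))² = (131 + (-40/(√3 - 30) - 44*(-1/72)))² = (131 + (-40/(-30 + √3) + 11/18))² = (131 + (11/18 - 40/(-30 + √3)))² = (2369/18 - 40/(-30 + √3))²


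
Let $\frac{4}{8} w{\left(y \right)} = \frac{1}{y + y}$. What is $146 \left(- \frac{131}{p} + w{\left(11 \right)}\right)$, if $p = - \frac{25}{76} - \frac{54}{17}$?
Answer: $\frac{272479946}{49819} \approx 5469.4$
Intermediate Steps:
$w{\left(y \right)} = \frac{1}{y}$ ($w{\left(y \right)} = \frac{2}{y + y} = \frac{2}{2 y} = 2 \frac{1}{2 y} = \frac{1}{y}$)
$p = - \frac{4529}{1292}$ ($p = \left(-25\right) \frac{1}{76} - \frac{54}{17} = - \frac{25}{76} - \frac{54}{17} = - \frac{4529}{1292} \approx -3.5054$)
$146 \left(- \frac{131}{p} + w{\left(11 \right)}\right) = 146 \left(- \frac{131}{- \frac{4529}{1292}} + \frac{1}{11}\right) = 146 \left(\left(-131\right) \left(- \frac{1292}{4529}\right) + \frac{1}{11}\right) = 146 \left(\frac{169252}{4529} + \frac{1}{11}\right) = 146 \cdot \frac{1866301}{49819} = \frac{272479946}{49819}$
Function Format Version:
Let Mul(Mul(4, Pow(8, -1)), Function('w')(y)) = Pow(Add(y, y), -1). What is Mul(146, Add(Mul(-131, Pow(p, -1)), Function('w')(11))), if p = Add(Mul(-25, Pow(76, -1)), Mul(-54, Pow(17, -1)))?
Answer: Rational(272479946, 49819) ≈ 5469.4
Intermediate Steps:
Function('w')(y) = Pow(y, -1) (Function('w')(y) = Mul(2, Pow(Add(y, y), -1)) = Mul(2, Pow(Mul(2, y), -1)) = Mul(2, Mul(Rational(1, 2), Pow(y, -1))) = Pow(y, -1))
p = Rational(-4529, 1292) (p = Add(Mul(-25, Rational(1, 76)), Mul(-54, Rational(1, 17))) = Add(Rational(-25, 76), Rational(-54, 17)) = Rational(-4529, 1292) ≈ -3.5054)
Mul(146, Add(Mul(-131, Pow(p, -1)), Function('w')(11))) = Mul(146, Add(Mul(-131, Pow(Rational(-4529, 1292), -1)), Pow(11, -1))) = Mul(146, Add(Mul(-131, Rational(-1292, 4529)), Rational(1, 11))) = Mul(146, Add(Rational(169252, 4529), Rational(1, 11))) = Mul(146, Rational(1866301, 49819)) = Rational(272479946, 49819)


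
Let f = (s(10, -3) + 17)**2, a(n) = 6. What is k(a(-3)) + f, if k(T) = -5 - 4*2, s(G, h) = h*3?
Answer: 51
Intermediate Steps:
s(G, h) = 3*h
f = 64 (f = (3*(-3) + 17)**2 = (-9 + 17)**2 = 8**2 = 64)
k(T) = -13 (k(T) = -5 - 8 = -13)
k(a(-3)) + f = -13 + 64 = 51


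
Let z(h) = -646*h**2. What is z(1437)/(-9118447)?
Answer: 1333969974/9118447 ≈ 146.29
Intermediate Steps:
z(1437)/(-9118447) = -646*1437**2/(-9118447) = -646*2064969*(-1/9118447) = -1333969974*(-1/9118447) = 1333969974/9118447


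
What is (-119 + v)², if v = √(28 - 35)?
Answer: (119 - I*√7)² ≈ 14154.0 - 629.69*I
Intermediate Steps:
v = I*√7 (v = √(-7) = I*√7 ≈ 2.6458*I)
(-119 + v)² = (-119 + I*√7)²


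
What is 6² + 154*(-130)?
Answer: -19984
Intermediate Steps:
6² + 154*(-130) = 36 - 20020 = -19984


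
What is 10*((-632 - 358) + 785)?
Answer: -2050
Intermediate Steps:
10*((-632 - 358) + 785) = 10*(-990 + 785) = 10*(-205) = -2050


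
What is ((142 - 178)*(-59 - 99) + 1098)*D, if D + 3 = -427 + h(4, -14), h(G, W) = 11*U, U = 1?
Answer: -2843334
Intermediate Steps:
h(G, W) = 11 (h(G, W) = 11*1 = 11)
D = -419 (D = -3 + (-427 + 11) = -3 - 416 = -419)
((142 - 178)*(-59 - 99) + 1098)*D = ((142 - 178)*(-59 - 99) + 1098)*(-419) = (-36*(-158) + 1098)*(-419) = (5688 + 1098)*(-419) = 6786*(-419) = -2843334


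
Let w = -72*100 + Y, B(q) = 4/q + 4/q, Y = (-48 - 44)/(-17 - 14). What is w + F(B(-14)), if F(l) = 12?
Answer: -222736/31 ≈ -7185.0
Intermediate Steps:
Y = 92/31 (Y = -92/(-31) = -92*(-1/31) = 92/31 ≈ 2.9677)
B(q) = 8/q
w = -223108/31 (w = -72*100 + 92/31 = -7200 + 92/31 = -223108/31 ≈ -7197.0)
w + F(B(-14)) = -223108/31 + 12 = -222736/31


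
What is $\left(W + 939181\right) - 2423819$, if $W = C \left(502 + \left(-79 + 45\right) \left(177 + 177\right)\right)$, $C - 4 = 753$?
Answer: $-10215876$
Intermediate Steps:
$C = 757$ ($C = 4 + 753 = 757$)
$W = -8731238$ ($W = 757 \left(502 + \left(-79 + 45\right) \left(177 + 177\right)\right) = 757 \left(502 - 12036\right) = 757 \left(-11534\right) = -8731238$)
$\left(W + 939181\right) - 2423819 = \left(-8731238 + 939181\right) - 2423819 = -7792057 - 2423819 = -10215876$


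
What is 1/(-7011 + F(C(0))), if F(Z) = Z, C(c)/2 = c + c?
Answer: -1/7011 ≈ -0.00014263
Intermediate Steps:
C(c) = 4*c (C(c) = 2*(c + c) = 2*(2*c) = 4*c)
1/(-7011 + F(C(0))) = 1/(-7011 + 4*0) = 1/(-7011 + 0) = 1/(-7011) = -1/7011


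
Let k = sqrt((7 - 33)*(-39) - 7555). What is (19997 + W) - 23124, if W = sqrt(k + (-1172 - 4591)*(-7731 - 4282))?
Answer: -3127 + sqrt(69230919 + I*sqrt(6541)) ≈ 5193.5 + 0.00486*I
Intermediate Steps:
k = I*sqrt(6541) (k = sqrt(-26*(-39) - 7555) = sqrt(1014 - 7555) = sqrt(-6541) = I*sqrt(6541) ≈ 80.876*I)
W = sqrt(69230919 + I*sqrt(6541)) (W = sqrt(I*sqrt(6541) + (-1172 - 4591)*(-7731 - 4282)) = sqrt(I*sqrt(6541) - 5763*(-12013)) = sqrt(I*sqrt(6541) + 69230919) = sqrt(69230919 + I*sqrt(6541)) ≈ 8320.5 + 0.e-3*I)
(19997 + W) - 23124 = (19997 + sqrt(69230919 + I*sqrt(6541))) - 23124 = -3127 + sqrt(69230919 + I*sqrt(6541))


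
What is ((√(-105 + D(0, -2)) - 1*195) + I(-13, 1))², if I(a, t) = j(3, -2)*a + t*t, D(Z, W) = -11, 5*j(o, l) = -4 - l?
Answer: 888236/25 - 3776*I*√29/5 ≈ 35529.0 - 4066.9*I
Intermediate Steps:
j(o, l) = -⅘ - l/5 (j(o, l) = (-4 - l)/5 = -⅘ - l/5)
I(a, t) = t² - 2*a/5 (I(a, t) = (-⅘ - ⅕*(-2))*a + t*t = (-⅘ + ⅖)*a + t² = -2*a/5 + t² = t² - 2*a/5)
((√(-105 + D(0, -2)) - 1*195) + I(-13, 1))² = ((√(-105 - 11) - 1*195) + (1² - ⅖*(-13)))² = ((√(-116) - 195) + (1 + 26/5))² = ((2*I*√29 - 195) + 31/5)² = ((-195 + 2*I*√29) + 31/5)² = (-944/5 + 2*I*√29)²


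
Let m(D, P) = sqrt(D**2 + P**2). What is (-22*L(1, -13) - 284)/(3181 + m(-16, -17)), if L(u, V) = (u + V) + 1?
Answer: -66801/5059108 + 21*sqrt(545)/5059108 ≈ -0.013107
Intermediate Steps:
L(u, V) = 1 + V + u (L(u, V) = (V + u) + 1 = 1 + V + u)
(-22*L(1, -13) - 284)/(3181 + m(-16, -17)) = (-22*(1 - 13 + 1) - 284)/(3181 + sqrt((-16)**2 + (-17)**2)) = (-22*(-11) - 284)/(3181 + sqrt(256 + 289)) = (242 - 284)/(3181 + sqrt(545)) = -42/(3181 + sqrt(545))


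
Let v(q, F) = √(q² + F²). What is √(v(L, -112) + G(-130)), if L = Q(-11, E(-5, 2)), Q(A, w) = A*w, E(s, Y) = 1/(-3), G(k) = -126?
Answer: √(-1134 + 3*√113017)/3 ≈ 3.7336*I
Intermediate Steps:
E(s, Y) = -⅓
L = 11/3 (L = -11*(-⅓) = 11/3 ≈ 3.6667)
v(q, F) = √(F² + q²)
√(v(L, -112) + G(-130)) = √(√((-112)² + (11/3)²) - 126) = √(√(12544 + 121/9) - 126) = √(√(113017/9) - 126) = √(√113017/3 - 126) = √(-126 + √113017/3)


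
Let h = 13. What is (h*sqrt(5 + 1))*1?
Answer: 13*sqrt(6) ≈ 31.843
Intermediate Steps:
(h*sqrt(5 + 1))*1 = (13*sqrt(5 + 1))*1 = (13*sqrt(6))*1 = 13*sqrt(6)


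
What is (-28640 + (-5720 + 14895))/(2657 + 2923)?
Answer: -3893/1116 ≈ -3.4883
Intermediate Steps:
(-28640 + (-5720 + 14895))/(2657 + 2923) = (-28640 + 9175)/5580 = -19465*1/5580 = -3893/1116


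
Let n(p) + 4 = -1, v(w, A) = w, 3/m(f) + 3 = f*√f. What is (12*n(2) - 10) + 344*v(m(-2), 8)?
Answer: 2*(-70*√2 + 621*I)/(-3*I + 2*√2) ≈ -252.12 + 171.7*I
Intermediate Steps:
m(f) = 3/(-3 + f^(3/2)) (m(f) = 3/(-3 + f*√f) = 3/(-3 + f^(3/2)))
n(p) = -5 (n(p) = -4 - 1 = -5)
(12*n(2) - 10) + 344*v(m(-2), 8) = (12*(-5) - 10) + 344*(3/(-3 + (-2)^(3/2))) = (-60 - 10) + 344*(3/(-3 - 2*I*√2)) = -70 + 1032/(-3 - 2*I*√2)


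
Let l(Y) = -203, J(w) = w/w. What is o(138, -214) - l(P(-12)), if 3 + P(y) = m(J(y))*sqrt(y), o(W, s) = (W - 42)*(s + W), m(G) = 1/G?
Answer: -7093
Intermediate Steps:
J(w) = 1
m(G) = 1/G
o(W, s) = (-42 + W)*(W + s)
P(y) = -3 + sqrt(y) (P(y) = -3 + sqrt(y)/1 = -3 + 1*sqrt(y) = -3 + sqrt(y))
o(138, -214) - l(P(-12)) = (138**2 - 42*138 - 42*(-214) + 138*(-214)) - 1*(-203) = (19044 - 5796 + 8988 - 29532) + 203 = -7296 + 203 = -7093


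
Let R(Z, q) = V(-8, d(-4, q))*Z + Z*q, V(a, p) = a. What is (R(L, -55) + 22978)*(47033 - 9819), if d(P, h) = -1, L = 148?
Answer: 508119956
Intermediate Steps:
R(Z, q) = -8*Z + Z*q
(R(L, -55) + 22978)*(47033 - 9819) = (148*(-8 - 55) + 22978)*(47033 - 9819) = (148*(-63) + 22978)*37214 = (-9324 + 22978)*37214 = 13654*37214 = 508119956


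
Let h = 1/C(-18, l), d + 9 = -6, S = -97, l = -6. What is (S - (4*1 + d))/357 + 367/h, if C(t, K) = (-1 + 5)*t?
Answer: -9433454/357 ≈ -26424.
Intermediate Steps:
d = -15 (d = -9 - 6 = -15)
C(t, K) = 4*t
h = -1/72 (h = 1/(4*(-18)) = 1/(-72) = -1/72 ≈ -0.013889)
(S - (4*1 + d))/357 + 367/h = (-97 - (4*1 - 15))/357 + 367/(-1/72) = (-97 - (4 - 15))*(1/357) + 367*(-72) = (-97 - 1*(-11))*(1/357) - 26424 = (-97 + 11)*(1/357) - 26424 = -86*1/357 - 26424 = -86/357 - 26424 = -9433454/357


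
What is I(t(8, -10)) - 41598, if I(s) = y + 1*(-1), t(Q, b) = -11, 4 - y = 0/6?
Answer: -41595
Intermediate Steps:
y = 4 (y = 4 - 0/6 = 4 - 1*0 = 4 + 0 = 4)
I(s) = 3 (I(s) = 4 + 1*(-1) = 4 - 1 = 3)
I(t(8, -10)) - 41598 = 3 - 41598 = -41595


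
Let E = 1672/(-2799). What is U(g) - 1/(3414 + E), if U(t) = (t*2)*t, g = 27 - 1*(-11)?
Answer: 27592278433/9554114 ≈ 2888.0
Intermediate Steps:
g = 38 (g = 27 + 11 = 38)
E = -1672/2799 (E = 1672*(-1/2799) = -1672/2799 ≈ -0.59736)
U(t) = 2*t**2 (U(t) = (2*t)*t = 2*t**2)
U(g) - 1/(3414 + E) = 2*38**2 - 1/(3414 - 1672/2799) = 2*1444 - 1/9554114/2799 = 2888 - 1*2799/9554114 = 2888 - 2799/9554114 = 27592278433/9554114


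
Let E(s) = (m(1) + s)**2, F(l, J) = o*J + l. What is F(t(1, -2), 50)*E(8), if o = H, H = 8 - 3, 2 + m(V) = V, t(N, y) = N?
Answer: 12299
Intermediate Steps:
m(V) = -2 + V
H = 5
o = 5
F(l, J) = l + 5*J (F(l, J) = 5*J + l = l + 5*J)
E(s) = (-1 + s)**2 (E(s) = ((-2 + 1) + s)**2 = (-1 + s)**2)
F(t(1, -2), 50)*E(8) = (1 + 5*50)*(-1 + 8)**2 = (1 + 250)*7**2 = 251*49 = 12299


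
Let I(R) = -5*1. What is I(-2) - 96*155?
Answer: -14885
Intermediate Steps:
I(R) = -5
I(-2) - 96*155 = -5 - 96*155 = -5 - 14880 = -14885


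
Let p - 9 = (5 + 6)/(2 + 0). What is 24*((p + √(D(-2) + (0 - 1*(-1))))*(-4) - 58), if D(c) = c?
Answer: -2784 - 96*I ≈ -2784.0 - 96.0*I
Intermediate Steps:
p = 29/2 (p = 9 + (5 + 6)/(2 + 0) = 9 + 11/2 = 29/2 ≈ 14.500)
24*((p + √(D(-2) + (0 - 1*(-1))))*(-4) - 58) = 24*((29/2 + √(-2 + (0 - 1*(-1))))*(-4) - 58) = 24*((29/2 + √(-2 + (0 + 1)))*(-4) - 58) = 24*((29/2 + √(-2 + 1))*(-4) - 58) = 24*((29/2 + √(-1))*(-4) - 58) = 24*((29/2 + I)*(-4) - 58) = 24*((-58 - 4*I) - 58) = 24*(-116 - 4*I) = -2784 - 96*I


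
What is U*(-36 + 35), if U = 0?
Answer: 0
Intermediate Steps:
U*(-36 + 35) = 0*(-36 + 35) = 0*(-1) = 0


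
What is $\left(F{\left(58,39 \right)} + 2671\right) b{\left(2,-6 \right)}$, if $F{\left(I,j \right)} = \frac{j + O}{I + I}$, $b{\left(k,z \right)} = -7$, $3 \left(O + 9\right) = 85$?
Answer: $- \frac{6507781}{348} \approx -18701.0$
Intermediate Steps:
$O = \frac{58}{3}$ ($O = -9 + \frac{1}{3} \cdot 85 = -9 + \frac{85}{3} = \frac{58}{3} \approx 19.333$)
$F{\left(I,j \right)} = \frac{\frac{58}{3} + j}{2 I}$ ($F{\left(I,j \right)} = \frac{j + \frac{58}{3}}{I + I} = \frac{\frac{58}{3} + j}{2 I}$)
$\left(F{\left(58,39 \right)} + 2671\right) b{\left(2,-6 \right)} = \left(\frac{58 + 3 \cdot 39}{6 \cdot 58} + 2671\right) \left(-7\right) = \left(\frac{1}{6} \cdot \frac{1}{58} \left(58 + 117\right) + 2671\right) \left(-7\right) = \left(\frac{1}{6} \cdot \frac{1}{58} \cdot 175 + 2671\right) \left(-7\right) = \left(\frac{175}{348} + 2671\right) \left(-7\right) = \frac{929683}{348} \left(-7\right) = - \frac{6507781}{348}$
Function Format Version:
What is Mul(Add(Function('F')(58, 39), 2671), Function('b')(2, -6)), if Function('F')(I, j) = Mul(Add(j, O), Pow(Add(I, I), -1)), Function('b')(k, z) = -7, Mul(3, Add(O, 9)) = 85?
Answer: Rational(-6507781, 348) ≈ -18701.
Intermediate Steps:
O = Rational(58, 3) (O = Add(-9, Mul(Rational(1, 3), 85)) = Add(-9, Rational(85, 3)) = Rational(58, 3) ≈ 19.333)
Function('F')(I, j) = Mul(Rational(1, 2), Pow(I, -1), Add(Rational(58, 3), j)) (Function('F')(I, j) = Mul(Add(j, Rational(58, 3)), Pow(Add(I, I), -1)) = Mul(Add(Rational(58, 3), j), Pow(Mul(2, I), -1)) = Mul(Add(Rational(58, 3), j), Mul(Rational(1, 2), Pow(I, -1))) = Mul(Rational(1, 2), Pow(I, -1), Add(Rational(58, 3), j)))
Mul(Add(Function('F')(58, 39), 2671), Function('b')(2, -6)) = Mul(Add(Mul(Rational(1, 6), Pow(58, -1), Add(58, Mul(3, 39))), 2671), -7) = Mul(Add(Mul(Rational(1, 6), Rational(1, 58), Add(58, 117)), 2671), -7) = Mul(Add(Mul(Rational(1, 6), Rational(1, 58), 175), 2671), -7) = Mul(Add(Rational(175, 348), 2671), -7) = Mul(Rational(929683, 348), -7) = Rational(-6507781, 348)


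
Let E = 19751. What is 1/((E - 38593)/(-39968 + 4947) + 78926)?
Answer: 35021/2764086288 ≈ 1.2670e-5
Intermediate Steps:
1/((E - 38593)/(-39968 + 4947) + 78926) = 1/((19751 - 38593)/(-39968 + 4947) + 78926) = 1/(-18842/(-35021) + 78926) = 1/(-18842*(-1/35021) + 78926) = 1/(18842/35021 + 78926) = 1/(2764086288/35021) = 35021/2764086288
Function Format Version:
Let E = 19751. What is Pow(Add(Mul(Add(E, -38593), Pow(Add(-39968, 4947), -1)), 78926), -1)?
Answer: Rational(35021, 2764086288) ≈ 1.2670e-5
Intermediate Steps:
Pow(Add(Mul(Add(E, -38593), Pow(Add(-39968, 4947), -1)), 78926), -1) = Pow(Add(Mul(Add(19751, -38593), Pow(Add(-39968, 4947), -1)), 78926), -1) = Pow(Add(Mul(-18842, Pow(-35021, -1)), 78926), -1) = Pow(Add(Mul(-18842, Rational(-1, 35021)), 78926), -1) = Pow(Add(Rational(18842, 35021), 78926), -1) = Pow(Rational(2764086288, 35021), -1) = Rational(35021, 2764086288)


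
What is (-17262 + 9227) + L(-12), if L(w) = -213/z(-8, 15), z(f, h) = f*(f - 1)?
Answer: -192911/24 ≈ -8038.0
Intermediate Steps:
z(f, h) = f*(-1 + f)
L(w) = -71/24 (L(w) = -213*(-1/(8*(-1 - 8))) = -213/((-8*(-9))) = -213/72 = -213*1/72 = -71/24)
(-17262 + 9227) + L(-12) = (-17262 + 9227) - 71/24 = -8035 - 71/24 = -192911/24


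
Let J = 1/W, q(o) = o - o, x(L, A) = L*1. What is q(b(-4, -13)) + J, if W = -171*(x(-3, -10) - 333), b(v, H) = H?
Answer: 1/57456 ≈ 1.7405e-5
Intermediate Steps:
x(L, A) = L
W = 57456 (W = -171*(-3 - 333) = -171*(-336) = 57456)
q(o) = 0
J = 1/57456 ≈ 1.7405e-5
q(b(-4, -13)) + J = 0 + 1/57456 = 1/57456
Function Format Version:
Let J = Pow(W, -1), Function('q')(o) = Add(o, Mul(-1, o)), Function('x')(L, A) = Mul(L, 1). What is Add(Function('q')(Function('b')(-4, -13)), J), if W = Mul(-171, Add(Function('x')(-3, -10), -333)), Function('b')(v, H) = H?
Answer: Rational(1, 57456) ≈ 1.7405e-5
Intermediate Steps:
Function('x')(L, A) = L
W = 57456 (W = Mul(-171, Add(-3, -333)) = Mul(-171, -336) = 57456)
Function('q')(o) = 0
J = Rational(1, 57456) (J = Pow(57456, -1) = Rational(1, 57456) ≈ 1.7405e-5)
Add(Function('q')(Function('b')(-4, -13)), J) = Add(0, Rational(1, 57456)) = Rational(1, 57456)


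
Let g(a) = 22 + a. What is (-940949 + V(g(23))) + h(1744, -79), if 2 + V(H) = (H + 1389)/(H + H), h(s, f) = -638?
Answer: -14123596/15 ≈ -9.4157e+5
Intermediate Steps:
V(H) = -2 + (1389 + H)/(2*H) (V(H) = -2 + (H + 1389)/(H + H) = -2 + (1389 + H)/((2*H)) = -2 + (1389 + H)*(1/(2*H)) = -2 + (1389 + H)/(2*H))
(-940949 + V(g(23))) + h(1744, -79) = (-940949 + 3*(463 - (22 + 23))/(2*(22 + 23))) - 638 = (-940949 + (3/2)*(463 - 1*45)/45) - 638 = (-940949 + (3/2)*(1/45)*(463 - 45)) - 638 = (-940949 + (3/2)*(1/45)*418) - 638 = (-940949 + 209/15) - 638 = -14114026/15 - 638 = -14123596/15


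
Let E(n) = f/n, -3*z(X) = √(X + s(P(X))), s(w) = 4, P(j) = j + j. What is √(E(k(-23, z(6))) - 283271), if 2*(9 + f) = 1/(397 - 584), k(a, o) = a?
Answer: 5*I*√838417594102/8602 ≈ 532.23*I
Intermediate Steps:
P(j) = 2*j
z(X) = -√(4 + X)/3 (z(X) = -√(X + 4)/3 = -√(4 + X)/3)
f = -3367/374 (f = -9 + 1/(2*(397 - 584)) = -9 + (½)/(-187) = -9 + (½)*(-1/187) = -9 - 1/374 = -3367/374 ≈ -9.0027)
E(n) = -3367/(374*n)
√(E(k(-23, z(6))) - 283271) = √(-3367/374/(-23) - 283271) = √(-3367/374*(-1/23) - 283271) = √(3367/8602 - 283271) = √(-2436693775/8602) = 5*I*√838417594102/8602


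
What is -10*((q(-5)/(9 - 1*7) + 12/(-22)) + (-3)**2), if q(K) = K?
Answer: -655/11 ≈ -59.545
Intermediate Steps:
-10*((q(-5)/(9 - 1*7) + 12/(-22)) + (-3)**2) = -10*((-5/(9 - 1*7) + 12/(-22)) + (-3)**2) = -10*((-5/(9 - 7) + 12*(-1/22)) + 9) = -10*((-5/2 - 6/11) + 9) = -10*(-67/22 + 9) = -10*131/22 = -655/11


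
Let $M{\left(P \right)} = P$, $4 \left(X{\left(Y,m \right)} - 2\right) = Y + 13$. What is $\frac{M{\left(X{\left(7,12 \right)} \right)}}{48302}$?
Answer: $\frac{7}{48302} \approx 0.00014492$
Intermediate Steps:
$X{\left(Y,m \right)} = \frac{21}{4} + \frac{Y}{4}$ ($X{\left(Y,m \right)} = 2 + \frac{Y + 13}{4} = 2 + \frac{13 + Y}{4} = 2 + \left(\frac{13}{4} + \frac{Y}{4}\right) = \frac{21}{4} + \frac{Y}{4}$)
$\frac{M{\left(X{\left(7,12 \right)} \right)}}{48302} = \frac{\frac{21}{4} + \frac{1}{4} \cdot 7}{48302} = \left(\frac{21}{4} + \frac{7}{4}\right) \frac{1}{48302} = 7 \cdot \frac{1}{48302} = \frac{7}{48302}$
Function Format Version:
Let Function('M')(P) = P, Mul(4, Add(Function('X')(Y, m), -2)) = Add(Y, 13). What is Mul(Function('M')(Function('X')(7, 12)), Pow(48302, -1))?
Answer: Rational(7, 48302) ≈ 0.00014492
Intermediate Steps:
Function('X')(Y, m) = Add(Rational(21, 4), Mul(Rational(1, 4), Y)) (Function('X')(Y, m) = Add(2, Mul(Rational(1, 4), Add(Y, 13))) = Add(2, Mul(Rational(1, 4), Add(13, Y))) = Add(2, Add(Rational(13, 4), Mul(Rational(1, 4), Y))) = Add(Rational(21, 4), Mul(Rational(1, 4), Y)))
Mul(Function('M')(Function('X')(7, 12)), Pow(48302, -1)) = Mul(Add(Rational(21, 4), Mul(Rational(1, 4), 7)), Pow(48302, -1)) = Mul(Add(Rational(21, 4), Rational(7, 4)), Rational(1, 48302)) = Mul(7, Rational(1, 48302)) = Rational(7, 48302)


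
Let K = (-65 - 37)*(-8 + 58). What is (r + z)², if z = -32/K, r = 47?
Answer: 3591964489/1625625 ≈ 2209.6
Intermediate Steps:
K = -5100 (K = -102*50 = -5100)
z = 8/1275 (z = -32/(-5100) = -32*(-1/5100) = 8/1275 ≈ 0.0062745)
(r + z)² = (47 + 8/1275)² = (59933/1275)² = 3591964489/1625625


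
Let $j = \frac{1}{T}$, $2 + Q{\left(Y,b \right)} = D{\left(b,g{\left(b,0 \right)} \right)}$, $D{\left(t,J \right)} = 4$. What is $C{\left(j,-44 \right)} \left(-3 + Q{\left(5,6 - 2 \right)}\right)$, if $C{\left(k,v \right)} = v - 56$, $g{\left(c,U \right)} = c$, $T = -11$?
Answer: $100$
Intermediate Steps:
$Q{\left(Y,b \right)} = 2$ ($Q{\left(Y,b \right)} = -2 + 4 = 2$)
$j = - \frac{1}{11}$ ($j = \frac{1}{-11} = - \frac{1}{11} \approx -0.090909$)
$C{\left(k,v \right)} = -56 + v$
$C{\left(j,-44 \right)} \left(-3 + Q{\left(5,6 - 2 \right)}\right) = \left(-56 - 44\right) \left(-3 + 2\right) = \left(-100\right) \left(-1\right) = 100$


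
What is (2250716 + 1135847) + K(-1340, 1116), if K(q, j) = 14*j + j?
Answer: 3403303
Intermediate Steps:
K(q, j) = 15*j
(2250716 + 1135847) + K(-1340, 1116) = (2250716 + 1135847) + 15*1116 = 3386563 + 16740 = 3403303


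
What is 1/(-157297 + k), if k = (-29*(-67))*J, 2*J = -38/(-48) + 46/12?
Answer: -16/2444861 ≈ -6.5443e-6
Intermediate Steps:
J = 37/16 (J = (-38/(-48) + 46/12)/2 = (-38*(-1/48) + 46*(1/12))/2 = (19/24 + 23/6)/2 = (1/2)*(37/8) = 37/16 ≈ 2.3125)
k = 71891/16 (k = -29*(-67)*(37/16) = 1943*(37/16) = 71891/16 ≈ 4493.2)
1/(-157297 + k) = 1/(-157297 + 71891/16) = 1/(-2444861/16) = -16/2444861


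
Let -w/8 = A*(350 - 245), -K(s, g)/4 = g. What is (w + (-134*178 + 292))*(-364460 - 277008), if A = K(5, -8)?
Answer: 32355645920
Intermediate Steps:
K(s, g) = -4*g
A = 32 (A = -4*(-8) = 32)
w = -26880 (w = -256*(350 - 245) = -256*105 = -8*3360 = -26880)
(w + (-134*178 + 292))*(-364460 - 277008) = (-26880 + (-134*178 + 292))*(-364460 - 277008) = (-26880 + (-23852 + 292))*(-641468) = (-26880 - 23560)*(-641468) = -50440*(-641468) = 32355645920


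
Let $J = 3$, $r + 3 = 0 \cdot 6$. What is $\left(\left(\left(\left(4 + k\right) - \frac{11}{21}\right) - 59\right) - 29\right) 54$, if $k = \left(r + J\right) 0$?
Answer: $- \frac{31950}{7} \approx -4564.3$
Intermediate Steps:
$r = -3$ ($r = -3 + 0 \cdot 6 = -3 + 0 = -3$)
$k = 0$ ($k = \left(-3 + 3\right) 0 = 0 \cdot 0 = 0$)
$\left(\left(\left(\left(4 + k\right) - \frac{11}{21}\right) - 59\right) - 29\right) 54 = \left(\left(\left(\left(4 + 0\right) - \frac{11}{21}\right) - 59\right) - 29\right) 54 = \left(\left(\left(4 - \frac{11}{21}\right) - 59\right) - 29\right) 54 = \left(\left(\frac{73}{21} - 59\right) - 29\right) 54 = \left(- \frac{1166}{21} - 29\right) 54 = \left(- \frac{1775}{21}\right) 54 = - \frac{31950}{7}$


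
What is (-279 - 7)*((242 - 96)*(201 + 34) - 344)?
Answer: -9714276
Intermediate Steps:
(-279 - 7)*((242 - 96)*(201 + 34) - 344) = -286*(146*235 - 344) = -286*(34310 - 344) = -286*33966 = -9714276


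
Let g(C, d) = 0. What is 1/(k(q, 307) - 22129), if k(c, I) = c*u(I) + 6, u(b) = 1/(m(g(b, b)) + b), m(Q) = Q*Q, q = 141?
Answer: -307/6791620 ≈ -4.5203e-5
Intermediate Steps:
m(Q) = Q²
u(b) = 1/b (u(b) = 1/(0² + b) = 1/(0 + b) = 1/b)
k(c, I) = 6 + c/I (k(c, I) = c/I + 6 = 6 + c/I)
1/(k(q, 307) - 22129) = 1/((6 + 141/307) - 22129) = 1/(1983/307 - 22129) = 1/(-6791620/307) = -307/6791620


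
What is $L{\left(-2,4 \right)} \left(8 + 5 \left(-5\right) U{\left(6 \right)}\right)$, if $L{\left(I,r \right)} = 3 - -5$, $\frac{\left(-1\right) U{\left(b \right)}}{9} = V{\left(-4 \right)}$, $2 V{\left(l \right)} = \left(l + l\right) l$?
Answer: $28864$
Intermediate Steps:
$V{\left(l \right)} = l^{2}$ ($V{\left(l \right)} = \frac{\left(l + l\right) l}{2} = \frac{2 l l}{2} = \frac{2 l^{2}}{2} = l^{2}$)
$U{\left(b \right)} = -144$ ($U{\left(b \right)} = - 9 \left(-4\right)^{2} = \left(-9\right) 16 = -144$)
$L{\left(I,r \right)} = 8$ ($L{\left(I,r \right)} = 3 + 5 = 8$)
$L{\left(-2,4 \right)} \left(8 + 5 \left(-5\right) U{\left(6 \right)}\right) = 8 \left(8 + 5 \left(-5\right) \left(-144\right)\right) = 8 \left(8 - -3600\right) = 8 \left(8 + 3600\right) = 8 \cdot 3608 = 28864$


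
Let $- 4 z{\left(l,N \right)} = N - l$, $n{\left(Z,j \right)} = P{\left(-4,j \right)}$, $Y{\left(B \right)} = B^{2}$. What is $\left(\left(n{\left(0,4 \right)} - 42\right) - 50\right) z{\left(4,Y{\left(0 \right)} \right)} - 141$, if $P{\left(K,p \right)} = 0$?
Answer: $-233$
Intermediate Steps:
$n{\left(Z,j \right)} = 0$
$z{\left(l,N \right)} = - \frac{N}{4} + \frac{l}{4}$ ($z{\left(l,N \right)} = - \frac{N - l}{4} = - \frac{N}{4} + \frac{l}{4}$)
$\left(\left(n{\left(0,4 \right)} - 42\right) - 50\right) z{\left(4,Y{\left(0 \right)} \right)} - 141 = \left(\left(0 - 42\right) - 50\right) \left(- \frac{0^{2}}{4} + \frac{1}{4} \cdot 4\right) - 141 = \left(-42 - 50\right) \left(\left(- \frac{1}{4}\right) 0 + 1\right) - 141 = - 92 \left(0 + 1\right) - 141 = \left(-92\right) 1 - 141 = -92 - 141 = -233$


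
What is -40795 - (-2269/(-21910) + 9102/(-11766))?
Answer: -47371599797/1161230 ≈ -40794.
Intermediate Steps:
-40795 - (-2269/(-21910) + 9102/(-11766)) = -40795 - (-2269*(-1/21910) + 9102*(-1/11766)) = -40795 - (2269/21910 - 41/53) = -40795 - 1*(-778053/1161230) = -40795 + 778053/1161230 = -47371599797/1161230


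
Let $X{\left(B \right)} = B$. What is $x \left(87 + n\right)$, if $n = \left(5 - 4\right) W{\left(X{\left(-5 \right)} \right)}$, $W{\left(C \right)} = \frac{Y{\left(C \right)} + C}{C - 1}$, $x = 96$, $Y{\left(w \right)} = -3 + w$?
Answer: $8560$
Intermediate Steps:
$W{\left(C \right)} = \frac{-3 + 2 C}{-1 + C}$ ($W{\left(C \right)} = \frac{\left(-3 + C\right) + C}{C - 1} = \frac{-3 + 2 C}{-1 + C}$)
$n = \frac{13}{6}$ ($n = \left(5 - 4\right) \frac{-3 + 2 \left(-5\right)}{-1 - 5} = \left(5 - 4\right) \frac{-3 - 10}{-6} = 1 \left(\left(- \frac{1}{6}\right) \left(-13\right)\right) = 1 \cdot \frac{13}{6} = \frac{13}{6} \approx 2.1667$)
$x \left(87 + n\right) = 96 \left(87 + \frac{13}{6}\right) = 96 \cdot \frac{535}{6} = 8560$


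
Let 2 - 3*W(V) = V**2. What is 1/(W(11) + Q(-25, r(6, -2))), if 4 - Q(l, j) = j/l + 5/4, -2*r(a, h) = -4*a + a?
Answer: -300/10967 ≈ -0.027355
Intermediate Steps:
r(a, h) = 3*a/2 (r(a, h) = -(-4*a + a)/2 = -(-3)*a/2 = 3*a/2)
W(V) = 2/3 - V**2/3
Q(l, j) = 11/4 - j/l (Q(l, j) = 4 - (j/l + 5/4) = 4 - (5/4 + j/l) = 4 + (-5/4 - j/l) = 11/4 - j/l)
1/(W(11) + Q(-25, r(6, -2))) = 1/((2/3 - 1/3*11**2) + (11/4 - 1*(3/2)*6/(-25))) = 1/((2/3 - 1/3*121) + (11/4 - 1*9*(-1/25))) = 1/((2/3 - 121/3) + (11/4 + 9/25)) = 1/(-119/3 + 311/100) = 1/(-10967/300) = -300/10967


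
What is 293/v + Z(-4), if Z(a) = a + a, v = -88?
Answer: -997/88 ≈ -11.330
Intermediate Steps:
Z(a) = 2*a
293/v + Z(-4) = 293/(-88) + 2*(-4) = 293*(-1/88) - 8 = -293/88 - 8 = -997/88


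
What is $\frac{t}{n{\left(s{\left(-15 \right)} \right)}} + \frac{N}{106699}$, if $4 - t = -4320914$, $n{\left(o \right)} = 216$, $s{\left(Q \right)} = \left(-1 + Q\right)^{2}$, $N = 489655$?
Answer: $\frac{8539692503}{426796} \approx 20009.0$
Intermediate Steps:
$t = 4320918$ ($t = 4 - -4320914 = 4 + 4320914 = 4320918$)
$\frac{t}{n{\left(s{\left(-15 \right)} \right)}} + \frac{N}{106699} = \frac{4320918}{216} + \frac{489655}{106699} = 4320918 \cdot \frac{1}{216} + 489655 \cdot \frac{1}{106699} = \frac{80017}{4} + \frac{489655}{106699} = \frac{8539692503}{426796}$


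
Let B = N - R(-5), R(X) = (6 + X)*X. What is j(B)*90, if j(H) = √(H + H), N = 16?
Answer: 90*√42 ≈ 583.27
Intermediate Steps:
R(X) = X*(6 + X)
B = 21 (B = 16 - (-5)*(6 - 5) = 16 - (-5) = 16 - 1*(-5) = 16 + 5 = 21)
j(H) = √2*√H (j(H) = √(2*H) = √2*√H)
j(B)*90 = (√2*√21)*90 = √42*90 = 90*√42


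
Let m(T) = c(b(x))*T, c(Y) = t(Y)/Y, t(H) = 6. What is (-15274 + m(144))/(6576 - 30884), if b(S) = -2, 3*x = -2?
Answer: 7853/12154 ≈ 0.64612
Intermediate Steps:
x = -⅔ (x = (⅓)*(-2) = -⅔ ≈ -0.66667)
c(Y) = 6/Y
m(T) = -3*T (m(T) = (6/(-2))*T = (6*(-½))*T = -3*T)
(-15274 + m(144))/(6576 - 30884) = (-15274 - 3*144)/(6576 - 30884) = (-15274 - 432)/(-24308) = -15706*(-1/24308) = 7853/12154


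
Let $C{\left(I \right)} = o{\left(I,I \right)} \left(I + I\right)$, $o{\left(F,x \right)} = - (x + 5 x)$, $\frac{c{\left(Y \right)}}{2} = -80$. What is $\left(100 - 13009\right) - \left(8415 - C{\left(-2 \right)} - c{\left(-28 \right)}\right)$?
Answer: $-21532$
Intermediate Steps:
$c{\left(Y \right)} = -160$ ($c{\left(Y \right)} = 2 \left(-80\right) = -160$)
$o{\left(F,x \right)} = - 6 x$
$C{\left(I \right)} = - 12 I^{2}$ ($C{\left(I \right)} = - 6 I \left(I + I\right) = - 6 I 2 I = - 12 I^{2}$)
$\left(100 - 13009\right) - \left(8415 - C{\left(-2 \right)} - c{\left(-28 \right)}\right) = \left(100 - 13009\right) - \left(8575 + 48\right) = \left(100 - 13009\right) + \left(\left(\left(-160 + 5694\right) - 48\right) - 14109\right) = -12909 + \left(\left(5534 - 48\right) - 14109\right) = -12909 + \left(5486 - 14109\right) = -12909 - 8623 = -21532$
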